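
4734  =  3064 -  - 1670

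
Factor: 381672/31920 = 837/70 = 2^(-1) * 3^3 * 5^( - 1)*7^ (-1) * 31^1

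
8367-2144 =6223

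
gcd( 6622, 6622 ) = 6622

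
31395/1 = 31395 = 31395.00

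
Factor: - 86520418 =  - 2^1*43260209^1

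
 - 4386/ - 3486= 1+150/581 = 1.26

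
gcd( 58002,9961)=7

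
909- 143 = 766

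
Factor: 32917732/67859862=16458866/33929931 = 2^1*3^( - 1) * 7^(-1)*787^( - 1)* 2053^( - 1)*8229433^1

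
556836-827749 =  - 270913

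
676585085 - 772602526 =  - 96017441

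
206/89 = 206/89 = 2.31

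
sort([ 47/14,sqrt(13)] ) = [ 47/14  ,  sqrt(13 )]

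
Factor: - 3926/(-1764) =2^(  -  1 )*3^( - 2)*7^(- 2 ) * 13^1*151^1  =  1963/882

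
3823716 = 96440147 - 92616431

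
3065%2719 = 346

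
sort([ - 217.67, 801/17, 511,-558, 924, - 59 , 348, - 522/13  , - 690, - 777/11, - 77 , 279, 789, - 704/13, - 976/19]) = [ - 690, - 558,  -  217.67, - 77, - 777/11, - 59, - 704/13, - 976/19, - 522/13, 801/17,279, 348,511,  789,924] 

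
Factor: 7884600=2^3*3^1*5^2*17^1*773^1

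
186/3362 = 93/1681 = 0.06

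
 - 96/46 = - 3 + 21/23 = - 2.09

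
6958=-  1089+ 8047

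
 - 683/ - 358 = 683/358= 1.91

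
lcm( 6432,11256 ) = 45024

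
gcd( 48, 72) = 24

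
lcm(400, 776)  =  38800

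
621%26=23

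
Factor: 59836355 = 5^1*31^1 * 386041^1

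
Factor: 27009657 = 3^2*3001073^1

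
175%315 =175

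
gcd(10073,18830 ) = 7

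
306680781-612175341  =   - 305494560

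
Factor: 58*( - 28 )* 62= - 2^4*7^1*29^1*31^1 = - 100688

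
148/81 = 1 + 67/81 = 1.83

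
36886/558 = 66 + 29/279= 66.10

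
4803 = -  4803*( - 1)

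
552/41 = 552/41 =13.46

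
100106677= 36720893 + 63385784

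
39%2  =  1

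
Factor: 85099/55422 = 2^( - 1 )*3^( - 2 )*7^1 * 3079^ ( -1 )*12157^1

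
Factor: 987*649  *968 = 620064984 = 2^3* 3^1*7^1*11^3 * 47^1*59^1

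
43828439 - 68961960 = - 25133521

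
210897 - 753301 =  - 542404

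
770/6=385/3 = 128.33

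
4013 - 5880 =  - 1867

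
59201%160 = 1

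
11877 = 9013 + 2864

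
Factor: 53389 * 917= 48957713 = 7^2*29^1 * 131^1 * 263^1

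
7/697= 7/697 = 0.01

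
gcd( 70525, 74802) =91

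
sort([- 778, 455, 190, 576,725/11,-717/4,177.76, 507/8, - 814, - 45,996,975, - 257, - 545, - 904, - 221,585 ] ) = [ - 904,  -  814, - 778, - 545, - 257, - 221 , - 717/4, - 45,507/8,725/11, 177.76, 190,455,576,585,975, 996]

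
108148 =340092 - 231944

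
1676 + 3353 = 5029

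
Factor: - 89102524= - 2^2*7^1*157^1 * 20269^1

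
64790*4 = 259160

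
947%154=23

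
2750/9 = 2750/9 = 305.56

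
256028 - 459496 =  - 203468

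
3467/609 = 5 + 422/609 = 5.69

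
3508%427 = 92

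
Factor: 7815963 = 3^1 *53^1*49157^1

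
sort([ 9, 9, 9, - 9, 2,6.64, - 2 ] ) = [ - 9, - 2, 2,6.64, 9,9,9] 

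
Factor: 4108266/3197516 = 2^( - 1)*3^3 * 7^( - 1 )*76079^1 * 114197^( - 1) = 2054133/1598758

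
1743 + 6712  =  8455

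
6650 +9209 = 15859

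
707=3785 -3078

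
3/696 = 1/232 = 0.00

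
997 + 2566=3563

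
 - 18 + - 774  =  - 792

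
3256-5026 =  - 1770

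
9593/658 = 9593/658 = 14.58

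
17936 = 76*236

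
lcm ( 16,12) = 48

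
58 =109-51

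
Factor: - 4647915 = -3^3*5^1*34429^1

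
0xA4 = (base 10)164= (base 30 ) 5E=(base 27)62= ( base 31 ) 59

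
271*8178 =2216238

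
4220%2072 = 76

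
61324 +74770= 136094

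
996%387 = 222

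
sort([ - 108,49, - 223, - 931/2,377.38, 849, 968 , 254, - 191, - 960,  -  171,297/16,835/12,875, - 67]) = [-960,-931/2,-223,  -  191,-171, - 108, - 67, 297/16, 49,835/12,254,377.38,849,875,968 ] 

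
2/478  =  1/239 = 0.00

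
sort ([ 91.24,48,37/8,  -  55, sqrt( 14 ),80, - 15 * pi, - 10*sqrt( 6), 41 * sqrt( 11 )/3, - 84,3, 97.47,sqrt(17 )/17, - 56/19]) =[-84  ,-55, - 15 * pi, - 10 *sqrt( 6 ), - 56/19,sqrt(17 )/17,3, sqrt( 14),37/8, 41*sqrt( 11 )/3,48,80,91.24 , 97.47] 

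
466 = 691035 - 690569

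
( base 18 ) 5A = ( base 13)79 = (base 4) 1210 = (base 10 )100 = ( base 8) 144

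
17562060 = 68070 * 258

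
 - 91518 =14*( - 6537)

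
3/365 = 3/365 = 0.01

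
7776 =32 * 243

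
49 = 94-45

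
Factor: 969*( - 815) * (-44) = 34748340 = 2^2*3^1*5^1*11^1*17^1*19^1*163^1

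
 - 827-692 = - 1519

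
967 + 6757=7724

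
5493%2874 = 2619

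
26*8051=209326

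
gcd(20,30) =10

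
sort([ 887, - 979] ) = [ - 979 , 887] 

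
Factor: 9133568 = 2^9*17839^1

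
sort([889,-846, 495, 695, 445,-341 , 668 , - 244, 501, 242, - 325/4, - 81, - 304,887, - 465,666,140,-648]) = [ - 846, - 648, - 465, -341, - 304 , - 244 , - 325/4,  -  81,140,242 , 445, 495, 501, 666,668,  695,887,889]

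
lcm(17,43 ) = 731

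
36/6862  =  18/3431= 0.01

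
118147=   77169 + 40978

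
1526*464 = 708064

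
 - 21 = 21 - 42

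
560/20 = 28 = 28.00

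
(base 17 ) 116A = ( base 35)4bt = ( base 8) 12302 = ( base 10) 5314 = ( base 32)562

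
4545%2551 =1994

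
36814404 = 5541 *6644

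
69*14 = 966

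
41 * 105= 4305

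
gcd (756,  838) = 2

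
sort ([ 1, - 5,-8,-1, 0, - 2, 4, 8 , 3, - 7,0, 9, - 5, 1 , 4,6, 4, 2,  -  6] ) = [ - 8, - 7, - 6, - 5, - 5,-2,  -  1, 0,0 , 1,1,2, 3,4, 4, 4, 6,8, 9 ]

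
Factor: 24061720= 2^3*5^1*601543^1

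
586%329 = 257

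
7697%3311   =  1075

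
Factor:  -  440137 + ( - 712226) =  - 3^1*31^1* 12391^1 =- 1152363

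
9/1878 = 3/626= 0.00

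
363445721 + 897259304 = 1260705025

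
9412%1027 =169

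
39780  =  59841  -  20061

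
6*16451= 98706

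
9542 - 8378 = 1164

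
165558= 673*246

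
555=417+138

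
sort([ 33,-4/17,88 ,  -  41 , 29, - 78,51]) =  [ - 78,  -  41,-4/17,  29, 33,51,88] 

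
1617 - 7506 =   -  5889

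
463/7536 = 463/7536= 0.06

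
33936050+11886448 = 45822498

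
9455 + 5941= 15396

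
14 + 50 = 64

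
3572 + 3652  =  7224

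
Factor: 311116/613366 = 2^1*193^1*761^( - 1) = 386/761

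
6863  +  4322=11185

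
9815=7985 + 1830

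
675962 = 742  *911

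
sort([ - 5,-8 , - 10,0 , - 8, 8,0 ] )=[ - 10, - 8, - 8, - 5,0, 0, 8]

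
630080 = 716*880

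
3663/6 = 1221/2 = 610.50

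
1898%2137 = 1898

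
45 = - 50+95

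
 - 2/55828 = -1/27914 = -0.00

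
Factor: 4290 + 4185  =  8475 = 3^1*5^2*113^1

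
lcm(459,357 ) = 3213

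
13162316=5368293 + 7794023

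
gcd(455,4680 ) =65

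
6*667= 4002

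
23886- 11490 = 12396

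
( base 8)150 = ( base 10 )104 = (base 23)4C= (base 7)206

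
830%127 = 68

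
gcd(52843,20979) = 7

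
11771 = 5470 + 6301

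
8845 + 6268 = 15113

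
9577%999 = 586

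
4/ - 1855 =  - 1 + 1851/1855 = - 0.00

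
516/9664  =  129/2416 = 0.05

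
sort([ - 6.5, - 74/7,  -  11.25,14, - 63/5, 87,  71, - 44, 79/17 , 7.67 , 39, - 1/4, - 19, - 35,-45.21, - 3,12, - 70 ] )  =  [ - 70, - 45.21,-44,  -  35,  -  19, - 63/5, - 11.25 , - 74/7, - 6.5, - 3, - 1/4, 79/17, 7.67, 12,  14, 39, 71,87]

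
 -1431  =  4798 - 6229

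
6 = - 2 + 8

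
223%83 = 57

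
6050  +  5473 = 11523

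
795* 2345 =1864275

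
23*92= 2116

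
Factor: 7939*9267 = 73570713 = 3^1*17^1*467^1*3089^1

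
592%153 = 133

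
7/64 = 7/64 = 0.11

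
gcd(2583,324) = 9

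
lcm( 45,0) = 0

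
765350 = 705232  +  60118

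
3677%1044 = 545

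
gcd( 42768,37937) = 1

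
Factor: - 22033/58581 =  - 3^( - 2 ) * 11^1 * 23^( - 1)*283^( - 1 )*2003^1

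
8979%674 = 217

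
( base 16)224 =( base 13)332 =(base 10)548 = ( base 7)1412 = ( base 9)668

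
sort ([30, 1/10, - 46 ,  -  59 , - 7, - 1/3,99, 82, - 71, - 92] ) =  [ - 92, - 71, - 59, - 46, - 7, - 1/3,  1/10, 30,  82, 99 ] 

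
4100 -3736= 364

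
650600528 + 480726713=1131327241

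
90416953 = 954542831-864125878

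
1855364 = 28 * 66263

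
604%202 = 200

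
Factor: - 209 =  - 11^1*19^1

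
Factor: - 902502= - 2^1*3^6*619^1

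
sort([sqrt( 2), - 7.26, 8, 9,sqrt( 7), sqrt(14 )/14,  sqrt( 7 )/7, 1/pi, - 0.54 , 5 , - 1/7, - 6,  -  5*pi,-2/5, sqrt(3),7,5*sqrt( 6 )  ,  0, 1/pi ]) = [ - 5 * pi , - 7.26, - 6,-0.54,-2/5, - 1/7,0,sqrt(14 ) /14,1/pi, 1/pi,sqrt( 7)/7, sqrt( 2),sqrt( 3),  sqrt( 7 ), 5,7 , 8,9,5*sqrt( 6)] 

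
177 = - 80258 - - 80435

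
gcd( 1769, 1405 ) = 1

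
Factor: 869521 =869521^1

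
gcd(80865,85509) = 27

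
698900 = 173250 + 525650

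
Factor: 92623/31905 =3^( - 2 )*5^( - 1 )*709^( - 1 )*92623^1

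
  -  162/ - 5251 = 162/5251 = 0.03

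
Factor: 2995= 5^1*599^1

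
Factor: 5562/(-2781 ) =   -  2=-2^1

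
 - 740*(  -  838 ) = 620120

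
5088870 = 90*56543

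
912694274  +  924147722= 1836841996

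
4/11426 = 2/5713 = 0.00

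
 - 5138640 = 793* ( - 6480 )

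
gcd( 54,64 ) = 2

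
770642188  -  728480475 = 42161713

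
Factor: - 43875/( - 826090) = 8775/165218 = 2^( - 1 )*3^3 * 5^2 * 13^1*82609^( - 1)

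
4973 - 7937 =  - 2964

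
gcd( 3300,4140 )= 60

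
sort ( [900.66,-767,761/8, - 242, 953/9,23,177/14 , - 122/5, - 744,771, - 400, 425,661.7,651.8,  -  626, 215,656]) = [ -767, - 744,  -  626, - 400, - 242,  -  122/5,177/14,23 , 761/8, 953/9,215,425, 651.8,656,661.7,771,900.66]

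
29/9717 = 29/9717 = 0.00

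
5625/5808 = 1875/1936 = 0.97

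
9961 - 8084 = 1877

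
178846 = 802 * 223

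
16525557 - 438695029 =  - 422169472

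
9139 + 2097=11236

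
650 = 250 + 400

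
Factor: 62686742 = 2^1*967^1*32413^1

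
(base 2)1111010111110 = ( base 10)7870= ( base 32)7LU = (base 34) 6rg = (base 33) 77g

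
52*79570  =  4137640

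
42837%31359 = 11478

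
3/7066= 3/7066 = 0.00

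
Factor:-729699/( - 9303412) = 2^(-2 )*3^1*73^( - 1 )*151^( - 1)*211^(-1 )*243233^1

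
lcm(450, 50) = 450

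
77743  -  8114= 69629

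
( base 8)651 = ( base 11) 357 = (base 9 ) 522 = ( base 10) 425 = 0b110101001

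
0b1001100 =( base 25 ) 31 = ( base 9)84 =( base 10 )76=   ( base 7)136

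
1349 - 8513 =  - 7164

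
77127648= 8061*9568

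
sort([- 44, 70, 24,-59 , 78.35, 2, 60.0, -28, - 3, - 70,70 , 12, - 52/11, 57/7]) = [ - 70, - 59,-44, - 28 , - 52/11, - 3,2, 57/7 , 12, 24, 60.0, 70,70, 78.35 ] 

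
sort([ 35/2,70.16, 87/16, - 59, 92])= [ - 59, 87/16,35/2,  70.16,  92 ] 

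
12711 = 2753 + 9958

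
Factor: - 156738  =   -2^1* 3^1* 151^1*173^1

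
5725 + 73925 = 79650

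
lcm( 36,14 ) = 252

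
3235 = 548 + 2687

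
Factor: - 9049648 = - 2^4*565603^1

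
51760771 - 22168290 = 29592481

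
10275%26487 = 10275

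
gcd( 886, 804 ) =2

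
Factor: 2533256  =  2^3*11^2*2617^1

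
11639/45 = 258 + 29/45 = 258.64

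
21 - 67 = - 46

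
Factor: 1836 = 2^2*3^3*17^1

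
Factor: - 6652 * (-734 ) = 2^3*367^1*1663^1 = 4882568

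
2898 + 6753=9651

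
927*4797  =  4446819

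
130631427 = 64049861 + 66581566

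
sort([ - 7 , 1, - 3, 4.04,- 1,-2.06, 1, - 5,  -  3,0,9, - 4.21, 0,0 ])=[ - 7,-5, - 4.21, - 3, - 3, - 2.06,- 1, 0, 0,  0,1, 1, 4.04,9 ]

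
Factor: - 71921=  -23^1* 53^1*59^1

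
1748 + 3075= 4823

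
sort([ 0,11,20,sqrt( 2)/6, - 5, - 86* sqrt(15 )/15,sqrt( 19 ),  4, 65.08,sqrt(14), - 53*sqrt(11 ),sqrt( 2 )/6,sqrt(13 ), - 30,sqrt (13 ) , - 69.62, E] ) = [ - 53* sqrt( 11), - 69.62, - 30, - 86*  sqrt( 15)/15,-5, 0,sqrt( 2)/6,sqrt(2)/6,E, sqrt( 13 ), sqrt( 13 ), sqrt(14),4,sqrt(19),11,20 , 65.08] 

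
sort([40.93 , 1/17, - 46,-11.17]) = [ - 46, - 11.17,1/17, 40.93]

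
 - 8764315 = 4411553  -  13175868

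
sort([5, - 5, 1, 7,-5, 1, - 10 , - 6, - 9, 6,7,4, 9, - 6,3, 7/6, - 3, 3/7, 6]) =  [ - 10, - 9, - 6, - 6, - 5, - 5, - 3,3/7, 1,1, 7/6,3, 4,5 , 6,6, 7, 7, 9]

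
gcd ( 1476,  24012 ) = 36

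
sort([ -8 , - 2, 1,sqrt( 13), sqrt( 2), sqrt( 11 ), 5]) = [ -8,  -  2,1, sqrt(2), sqrt(11), sqrt( 13), 5 ] 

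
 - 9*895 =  - 8055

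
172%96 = 76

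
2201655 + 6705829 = 8907484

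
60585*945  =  57252825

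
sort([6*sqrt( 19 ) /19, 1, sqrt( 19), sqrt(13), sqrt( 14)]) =[ 1, 6*sqrt ( 19 )/19 , sqrt ( 13),sqrt(14),sqrt( 19)]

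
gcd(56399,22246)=49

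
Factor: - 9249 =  - 3^1*3083^1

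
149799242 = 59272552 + 90526690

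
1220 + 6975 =8195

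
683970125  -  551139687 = 132830438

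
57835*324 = 18738540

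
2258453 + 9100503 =11358956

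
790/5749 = 790/5749 =0.14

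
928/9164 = 8/79 =0.10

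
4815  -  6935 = -2120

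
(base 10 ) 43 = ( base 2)101011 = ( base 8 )53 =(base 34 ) 19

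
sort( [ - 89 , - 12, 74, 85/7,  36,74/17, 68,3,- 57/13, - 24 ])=[ - 89, - 24, - 12, - 57/13, 3 , 74/17, 85/7,  36, 68,74]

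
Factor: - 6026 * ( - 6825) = 2^1 *3^1* 5^2* 7^1*13^1 *23^1*131^1 = 41127450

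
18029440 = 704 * 25610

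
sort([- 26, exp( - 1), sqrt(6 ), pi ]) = [ - 26, exp( - 1 ),sqrt ( 6 ), pi ] 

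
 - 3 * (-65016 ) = 195048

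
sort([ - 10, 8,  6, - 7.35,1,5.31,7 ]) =[ - 10, - 7.35,1,5.31,6,7, 8 ]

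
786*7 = 5502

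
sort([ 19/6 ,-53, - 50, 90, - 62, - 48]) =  [ - 62,-53, - 50, - 48, 19/6,90 ] 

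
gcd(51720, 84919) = 1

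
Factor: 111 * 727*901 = 3^1*17^1*37^1*53^1 * 727^1 =72707997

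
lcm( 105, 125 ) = 2625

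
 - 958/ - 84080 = 479/42040 = 0.01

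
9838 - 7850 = 1988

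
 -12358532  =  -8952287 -3406245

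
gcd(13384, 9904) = 8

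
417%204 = 9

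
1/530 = 1/530 = 0.00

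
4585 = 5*917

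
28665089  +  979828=29644917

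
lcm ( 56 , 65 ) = 3640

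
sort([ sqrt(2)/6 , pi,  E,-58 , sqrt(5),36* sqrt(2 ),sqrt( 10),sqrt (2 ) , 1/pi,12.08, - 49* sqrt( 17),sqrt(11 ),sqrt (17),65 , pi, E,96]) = [-49*sqrt(17 ),-58,sqrt(2 ) /6,1/pi,sqrt( 2 ),sqrt (5),E,E, pi,pi,sqrt( 10), sqrt(11),sqrt(17 ),12.08, 36*sqrt (2 ), 65, 96] 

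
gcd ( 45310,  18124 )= 9062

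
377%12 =5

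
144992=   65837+79155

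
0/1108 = 0 = 0.00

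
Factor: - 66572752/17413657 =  - 2^4*179^(-1)*97283^( - 1)*4160797^1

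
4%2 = 0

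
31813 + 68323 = 100136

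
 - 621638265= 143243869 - 764882134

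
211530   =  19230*11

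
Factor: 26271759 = 3^1*8757253^1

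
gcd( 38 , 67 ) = 1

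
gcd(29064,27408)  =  24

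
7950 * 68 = 540600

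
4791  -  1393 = 3398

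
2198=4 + 2194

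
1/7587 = 1/7587=0.00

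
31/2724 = 31/2724 = 0.01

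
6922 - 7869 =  - 947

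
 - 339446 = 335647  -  675093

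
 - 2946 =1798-4744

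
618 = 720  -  102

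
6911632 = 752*9191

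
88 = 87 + 1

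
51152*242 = 12378784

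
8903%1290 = 1163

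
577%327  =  250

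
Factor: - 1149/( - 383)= 3 = 3^1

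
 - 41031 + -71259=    - 112290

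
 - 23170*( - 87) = 2015790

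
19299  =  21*919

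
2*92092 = 184184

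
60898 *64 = 3897472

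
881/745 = 1+136/745=   1.18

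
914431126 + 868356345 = 1782787471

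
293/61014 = 293/61014 = 0.00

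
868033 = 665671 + 202362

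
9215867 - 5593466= 3622401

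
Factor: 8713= 8713^1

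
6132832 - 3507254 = 2625578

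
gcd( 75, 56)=1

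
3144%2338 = 806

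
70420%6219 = 2011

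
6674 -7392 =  - 718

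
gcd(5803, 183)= 1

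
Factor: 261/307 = 3^2 * 29^1 * 307^( - 1)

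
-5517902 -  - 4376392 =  - 1141510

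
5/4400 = 1/880 = 0.00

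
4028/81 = 4028/81  =  49.73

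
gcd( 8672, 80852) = 4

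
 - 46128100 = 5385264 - 51513364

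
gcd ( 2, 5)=1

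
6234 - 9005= - 2771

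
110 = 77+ 33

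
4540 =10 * 454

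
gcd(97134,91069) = 1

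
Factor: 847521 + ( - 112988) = 734533 = 691^1*1063^1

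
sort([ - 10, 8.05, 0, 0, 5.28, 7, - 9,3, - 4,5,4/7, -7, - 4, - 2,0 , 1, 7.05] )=[ - 10,  -  9, - 7, -4 , - 4,-2, 0, 0, 0, 4/7,1, 3,5, 5.28, 7, 7.05,8.05 ] 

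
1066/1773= 1066/1773= 0.60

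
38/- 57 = - 1 + 1/3 = - 0.67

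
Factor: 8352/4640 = 3^2*5^(-1) = 9/5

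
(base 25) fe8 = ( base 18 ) 1C0D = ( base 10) 9733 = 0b10011000000101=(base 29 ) bgi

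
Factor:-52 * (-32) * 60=2^9 *3^1* 5^1*13^1 = 99840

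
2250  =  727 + 1523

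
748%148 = 8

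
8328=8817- 489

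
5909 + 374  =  6283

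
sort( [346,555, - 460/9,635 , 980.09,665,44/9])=[ - 460/9,44/9,346,555 , 635, 665,980.09]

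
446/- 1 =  - 446  +  0/1  =  -  446.00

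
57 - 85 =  - 28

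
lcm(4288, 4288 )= 4288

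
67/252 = 67/252 =0.27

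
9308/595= 9308/595  =  15.64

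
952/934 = 1 + 9/467 = 1.02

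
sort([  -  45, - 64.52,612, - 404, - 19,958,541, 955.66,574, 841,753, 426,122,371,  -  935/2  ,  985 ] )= [- 935/2, - 404, - 64.52,  -  45, - 19 , 122, 371, 426,541,574,612, 753, 841, 955.66, 958,985 ]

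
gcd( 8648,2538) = 94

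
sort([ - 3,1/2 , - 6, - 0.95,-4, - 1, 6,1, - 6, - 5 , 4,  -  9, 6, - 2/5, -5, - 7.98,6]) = [ - 9, - 7.98 , - 6 , - 6, - 5, - 5, - 4, - 3, - 1, - 0.95, -2/5,1/2, 1,4 , 6, 6, 6] 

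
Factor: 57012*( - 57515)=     -  3279045180=- 2^2 * 3^1* 5^1*4751^1*11503^1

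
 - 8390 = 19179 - 27569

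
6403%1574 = 107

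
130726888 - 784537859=-653810971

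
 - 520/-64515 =104/12903 =0.01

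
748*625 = 467500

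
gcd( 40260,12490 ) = 10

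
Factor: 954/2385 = 2/5 = 2^1*5^( - 1) 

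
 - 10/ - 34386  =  5/17193 =0.00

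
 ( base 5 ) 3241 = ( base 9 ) 545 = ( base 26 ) H4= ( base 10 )446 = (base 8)676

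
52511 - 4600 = 47911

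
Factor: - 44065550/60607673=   -  2^1*5^2*7^ ( - 1 )*53^( - 1 )*163363^(  -  1)*881311^1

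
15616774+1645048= 17261822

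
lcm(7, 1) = 7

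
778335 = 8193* 95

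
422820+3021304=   3444124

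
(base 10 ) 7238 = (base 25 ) BED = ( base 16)1c46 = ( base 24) cde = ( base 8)16106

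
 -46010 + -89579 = - 135589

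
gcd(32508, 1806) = 1806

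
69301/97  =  69301/97=714.44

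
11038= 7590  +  3448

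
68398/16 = 4274 + 7/8 = 4274.88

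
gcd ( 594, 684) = 18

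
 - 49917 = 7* ( - 7131)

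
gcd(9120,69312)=1824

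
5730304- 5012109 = 718195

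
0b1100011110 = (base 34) NG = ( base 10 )798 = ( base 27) 12F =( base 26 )14i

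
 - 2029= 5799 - 7828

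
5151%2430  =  291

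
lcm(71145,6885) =213435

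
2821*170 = 479570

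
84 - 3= 81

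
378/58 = 6 + 15/29 = 6.52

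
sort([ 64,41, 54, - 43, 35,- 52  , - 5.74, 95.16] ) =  [ - 52, - 43, - 5.74 , 35,  41,54,  64,  95.16] 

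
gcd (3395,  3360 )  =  35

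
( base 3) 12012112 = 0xed2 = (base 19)A9D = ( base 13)195b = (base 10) 3794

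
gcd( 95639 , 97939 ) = 1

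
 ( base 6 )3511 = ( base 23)1D7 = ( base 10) 835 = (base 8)1503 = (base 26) 163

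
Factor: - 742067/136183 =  - 17^1* 23^( - 1) * 31^ (  -  1 )*191^( - 1)*43651^1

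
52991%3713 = 1009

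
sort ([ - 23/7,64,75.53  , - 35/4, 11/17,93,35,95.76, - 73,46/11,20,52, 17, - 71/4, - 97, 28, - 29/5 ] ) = [- 97,-73, - 71/4, - 35/4 , - 29/5,  -  23/7, 11/17, 46/11, 17,20, 28,35,52,64 , 75.53, 93,95.76 ] 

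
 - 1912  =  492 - 2404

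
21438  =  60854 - 39416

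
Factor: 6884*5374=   36994616 = 2^3*1721^1*2687^1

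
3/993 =1/331 = 0.00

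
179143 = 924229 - 745086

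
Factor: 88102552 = 2^3*1879^1*5861^1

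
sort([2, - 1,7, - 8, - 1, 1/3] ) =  [ - 8 ,-1, - 1,1/3, 2,7 ] 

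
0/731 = 0 = 0.00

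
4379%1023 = 287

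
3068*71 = 217828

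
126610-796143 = -669533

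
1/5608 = 1/5608 = 0.00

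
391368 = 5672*69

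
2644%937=770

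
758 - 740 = 18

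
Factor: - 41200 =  - 2^4 *5^2*103^1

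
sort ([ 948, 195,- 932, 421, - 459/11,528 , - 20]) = [-932, - 459/11, - 20, 195,421,528,948 ]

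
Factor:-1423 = -1423^1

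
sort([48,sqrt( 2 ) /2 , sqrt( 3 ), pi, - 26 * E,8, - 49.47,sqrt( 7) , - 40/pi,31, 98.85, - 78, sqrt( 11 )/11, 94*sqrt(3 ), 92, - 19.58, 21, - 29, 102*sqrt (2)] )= [ - 78, - 26 * E,-49.47, -29, - 19.58, - 40/pi,sqrt(11 )/11, sqrt( 2 )/2 , sqrt( 3 ), sqrt(7 ), pi, 8, 21, 31, 48, 92,98.85, 102 * sqrt(2)  ,  94 * sqrt( 3) ] 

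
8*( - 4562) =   -  36496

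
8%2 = 0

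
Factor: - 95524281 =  - 3^2*277^1*38317^1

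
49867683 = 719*69357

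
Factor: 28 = 2^2*7^1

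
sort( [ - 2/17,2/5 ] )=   [-2/17,2/5 ] 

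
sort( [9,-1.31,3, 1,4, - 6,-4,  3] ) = [ - 6, -4,  -  1.31, 1,3, 3, 4,  9 ]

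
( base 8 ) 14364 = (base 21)EA4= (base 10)6388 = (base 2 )1100011110100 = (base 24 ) B24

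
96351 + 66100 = 162451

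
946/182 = 473/91  =  5.20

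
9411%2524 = 1839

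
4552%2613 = 1939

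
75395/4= 18848+3/4 = 18848.75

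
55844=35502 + 20342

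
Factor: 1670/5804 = 835/2902 = 2^( - 1)*5^1*167^1*1451^(-1 ) 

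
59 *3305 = 194995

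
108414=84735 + 23679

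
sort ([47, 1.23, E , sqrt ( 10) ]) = [ 1.23, E,sqrt ( 10),47]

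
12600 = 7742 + 4858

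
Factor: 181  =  181^1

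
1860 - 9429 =-7569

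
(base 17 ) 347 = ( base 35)QW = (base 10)942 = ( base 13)576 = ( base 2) 1110101110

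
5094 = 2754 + 2340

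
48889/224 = 48889/224 = 218.25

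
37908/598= 63 + 9/23  =  63.39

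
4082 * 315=1285830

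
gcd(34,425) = 17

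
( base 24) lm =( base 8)1016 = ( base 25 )L1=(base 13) 316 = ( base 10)526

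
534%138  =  120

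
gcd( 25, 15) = 5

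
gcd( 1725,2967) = 69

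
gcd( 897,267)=3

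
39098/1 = 39098  =  39098.00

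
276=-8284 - -8560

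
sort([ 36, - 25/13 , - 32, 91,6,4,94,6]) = [ - 32, - 25/13,4, 6,6,36,91, 94 ] 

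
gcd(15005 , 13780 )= 5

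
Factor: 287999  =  29^1*9931^1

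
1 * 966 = 966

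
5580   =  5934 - 354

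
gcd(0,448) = 448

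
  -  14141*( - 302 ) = 4270582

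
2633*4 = 10532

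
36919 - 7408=29511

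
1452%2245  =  1452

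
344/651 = 344/651= 0.53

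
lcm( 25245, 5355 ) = 176715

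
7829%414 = 377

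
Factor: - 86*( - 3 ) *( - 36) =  - 2^3*3^3  *43^1= - 9288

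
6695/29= 230 + 25/29= 230.86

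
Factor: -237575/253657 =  - 325/347 = - 5^2*13^1 * 347^( - 1 )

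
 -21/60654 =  - 1 + 20211/20218  =  - 0.00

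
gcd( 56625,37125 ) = 375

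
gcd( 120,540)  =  60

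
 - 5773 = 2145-7918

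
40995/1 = 40995  =  40995.00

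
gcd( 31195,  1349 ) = 1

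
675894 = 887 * 762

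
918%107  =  62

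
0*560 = 0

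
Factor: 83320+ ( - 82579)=741 = 3^1*13^1*19^1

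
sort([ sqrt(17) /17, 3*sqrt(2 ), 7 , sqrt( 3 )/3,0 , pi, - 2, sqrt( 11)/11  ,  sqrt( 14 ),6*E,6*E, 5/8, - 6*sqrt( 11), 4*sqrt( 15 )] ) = [ - 6*sqrt(11 ), - 2,0,sqrt( 17) /17 , sqrt( 11 )/11,sqrt( 3 ) /3,5/8 , pi,sqrt(14 ),3*sqrt (2 ), 7, 4*sqrt( 15 ),6*E , 6*E] 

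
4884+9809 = 14693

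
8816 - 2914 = 5902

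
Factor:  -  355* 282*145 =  - 14515950 = - 2^1*3^1*5^2*29^1*47^1*71^1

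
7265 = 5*1453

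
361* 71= 25631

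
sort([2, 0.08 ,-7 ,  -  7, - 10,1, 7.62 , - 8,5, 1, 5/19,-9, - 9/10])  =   [-10, - 9, - 8, - 7 , - 7, - 9/10,0.08,5/19,1,1,2, 5,7.62 ] 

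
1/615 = 1/615= 0.00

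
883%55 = 3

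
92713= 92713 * 1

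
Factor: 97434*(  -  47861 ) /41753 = - 2^1*3^2 * 11^1*19^1 * 43^ ( - 1 ) * 229^1* 971^(-1 )*5413^1 = - 4663288674/41753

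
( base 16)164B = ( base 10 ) 5707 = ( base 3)21211101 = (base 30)6A7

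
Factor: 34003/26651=29^( -1)*37^1 = 37/29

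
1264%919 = 345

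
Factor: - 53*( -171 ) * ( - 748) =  - 6779124  =  - 2^2*3^2*11^1*17^1*19^1*53^1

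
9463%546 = 181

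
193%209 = 193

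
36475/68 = 36475/68 = 536.40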